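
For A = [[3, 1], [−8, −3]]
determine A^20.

A² = I (check: tr A = 0 and det A = −1), so A^20 = I since 20 is even.

[[1, 0], [0, 1]]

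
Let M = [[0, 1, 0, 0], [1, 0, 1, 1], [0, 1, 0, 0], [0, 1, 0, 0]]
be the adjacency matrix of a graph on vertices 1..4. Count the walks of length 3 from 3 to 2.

The number of length-3 walks from vertex 3 to vertex 2 is entry (3,2) of M³, where M is the adjacency matrix.
M² = [[1, 0, 1, 1], [0, 3, 0, 0], [1, 0, 1, 1], [1, 0, 1, 1]]
M³ = [[0, 3, 0, 0], [3, 0, 3, 3], [0, 3, 0, 0], [0, 3, 0, 0]]

3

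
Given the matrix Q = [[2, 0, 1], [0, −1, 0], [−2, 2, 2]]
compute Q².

[[2, 2, 4], [0, 1, 0], [−8, 2, 2]]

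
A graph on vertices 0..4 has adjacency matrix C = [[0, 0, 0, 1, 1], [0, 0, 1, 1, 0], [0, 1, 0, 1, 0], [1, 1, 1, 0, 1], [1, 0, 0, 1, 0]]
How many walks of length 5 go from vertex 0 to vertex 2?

16

The number of length-5 walks from vertex 0 to vertex 2 is entry (0,2) of C^5, where C is the adjacency matrix.
C^2 = [[2, 1, 1, 1, 1], [1, 2, 1, 1, 1], [1, 1, 2, 1, 1], [1, 1, 1, 4, 1], [1, 1, 1, 1, 2]]
C^3 = [[2, 2, 2, 5, 3], [2, 2, 3, 5, 2], [2, 3, 2, 5, 2], [5, 5, 5, 4, 5], [3, 2, 2, 5, 2]]
C^4 = [[8, 7, 7, 9, 7], [7, 8, 7, 9, 7], [7, 7, 8, 9, 7], [9, 9, 9, 20, 9], [7, 7, 7, 9, 8]]
C^5 = [[16, 16, 16, 29, 17], [16, 16, 17, 29, 16], [16, 17, 16, 29, 16], [29, 29, 29, 36, 29], [17, 16, 16, 29, 16]]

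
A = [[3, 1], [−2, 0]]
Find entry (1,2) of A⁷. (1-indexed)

tr A = 3 and det A = 2, so the characteristic polynomial is λ² − (3)λ + (2) with roots 2 and 1.
Eigenvectors give P = [[1, 1], [−1, −2]] with P⁻¹ = [[2, 1], [−1, −1]], and A = P·diag(2, 1)·P⁻¹.
Then A⁷ = P·diag(128, 1)·P⁻¹ = [[128, 1], [−128, −2]] · [[2, 1], [−1, −1]] = [[255, 127], [−254, −126]].

127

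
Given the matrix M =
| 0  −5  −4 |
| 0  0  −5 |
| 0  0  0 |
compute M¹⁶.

[[0, 0, 0], [0, 0, 0], [0, 0, 0]]

M is strictly triangular, hence nilpotent: M³ = 0, so M¹⁶ = 0.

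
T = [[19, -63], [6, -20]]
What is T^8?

[[-1529, 5355], [-510, 1786]]

tr T = -1 and det T = -2, so the characteristic polynomial is λ² − (-1)λ + (-2) with roots -2 and 1.
Eigenvectors give P = [[3, 7], [1, 2]] with P⁻¹ = [[-2, 7], [1, -3]], and T = P·diag(-2, 1)·P⁻¹.
Then T^8 = P·diag(256, 1)·P⁻¹ = [[768, 7], [256, 2]] · [[-2, 7], [1, -3]] = [[-1529, 5355], [-510, 1786]].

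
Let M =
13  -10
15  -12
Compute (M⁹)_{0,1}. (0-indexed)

-40390

tr M = 1 and det M = -6, so the characteristic polynomial is λ² − (1)λ + (-6) with roots -2 and 3.
Eigenvectors give P = [[-2, 1], [-3, 1]] with P⁻¹ = [[1, -1], [3, -2]], and M = P·diag(-2, 3)·P⁻¹.
Then M⁹ = P·diag(-512, 19683)·P⁻¹ = [[1024, 19683], [1536, 19683]] · [[1, -1], [3, -2]] = [[60073, -40390], [60585, -40902]].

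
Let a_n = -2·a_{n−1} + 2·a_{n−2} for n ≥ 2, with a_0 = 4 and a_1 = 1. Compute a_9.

With companion matrix M = [[-2, 2], [1, 0]], [a_n, a_{n−1}]ᵀ = M·[a_{n−1}, a_{n−2}]ᵀ, so [a_9, a_8]ᵀ = M⁸·[a_1, a_0]ᵀ.
M⁸ = [[2448, -1792], [-896, 656]], giving [a_9, a_8]ᵀ = [[-4720], [1728]].

-4720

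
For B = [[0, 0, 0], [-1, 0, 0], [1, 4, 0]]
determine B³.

[[0, 0, 0], [0, 0, 0], [0, 0, 0]]

B is strictly triangular, hence nilpotent: B³ = 0, so B³ = 0.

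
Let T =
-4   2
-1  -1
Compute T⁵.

tr T = -5 and det T = 6, so the characteristic polynomial is λ² − (-5)λ + (6) with roots -2 and -3.
Eigenvectors give P = [[-1, 2], [-1, 1]] with P⁻¹ = [[1, -2], [1, -1]], and T = P·diag(-2, -3)·P⁻¹.
Then T⁵ = P·diag(-32, -243)·P⁻¹ = [[32, -486], [32, -243]] · [[1, -2], [1, -1]] = [[-454, 422], [-211, 179]].

[[-454, 422], [-211, 179]]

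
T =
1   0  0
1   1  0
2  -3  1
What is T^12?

[[1, 0, 0], [12, 1, 0], [-174, -36, 1]]

T = I + N where N = [[0, 0, 0], [1, 0, 0], [2, -3, 0]] is strictly lower-triangular, so N^3 = 0.
(I + N)^12 = I + 12·N + 66·N^2 = [[1, 0, 0], [12, 1, 0], [-174, -36, 1]].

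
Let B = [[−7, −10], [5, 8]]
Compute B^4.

tr B = 1 and det B = −6, so the characteristic polynomial is λ² − (1)λ + (−6) with roots −2 and 3.
Eigenvectors give P = [[−2, −1], [1, 1]] with P⁻¹ = [[−1, −1], [1, 2]], and B = P·diag(−2, 3)·P⁻¹.
Then B^4 = P·diag(16, 81)·P⁻¹ = [[−32, −81], [16, 81]] · [[−1, −1], [1, 2]] = [[−49, −130], [65, 146]].

[[−49, −130], [65, 146]]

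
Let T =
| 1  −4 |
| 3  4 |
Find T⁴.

T² = [[−11, −20], [15, 4]]
T³ = [[−71, −36], [27, −44]]
T⁴ = [[−179, 140], [−105, −284]]

[[−179, 140], [−105, −284]]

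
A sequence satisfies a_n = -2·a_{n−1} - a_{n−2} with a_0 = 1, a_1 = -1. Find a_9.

With companion matrix Q = [[-2, -1], [1, 0]], [a_n, a_{n−1}]ᵀ = Q·[a_{n−1}, a_{n−2}]ᵀ, so [a_9, a_8]ᵀ = Q⁸·[a_1, a_0]ᵀ.
Q⁸ = [[9, 8], [-8, -7]], giving [a_9, a_8]ᵀ = [[-1], [1]].

-1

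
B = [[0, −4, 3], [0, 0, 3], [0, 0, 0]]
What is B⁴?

B is strictly triangular, hence nilpotent: B³ = 0, so B⁴ = 0.

[[0, 0, 0], [0, 0, 0], [0, 0, 0]]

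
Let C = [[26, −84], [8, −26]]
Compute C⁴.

[[16, 0], [0, 16]]

tr C = 0 and det C = −4, so the characteristic polynomial is λ² − (0)λ + (−4) with roots 2 and −2.
Eigenvectors give P = [[7, 3], [2, 1]] with P⁻¹ = [[1, −3], [−2, 7]], and C = P·diag(2, −2)·P⁻¹.
Then C⁴ = P·diag(16, 16)·P⁻¹ = [[112, 48], [32, 16]] · [[1, −3], [−2, 7]] = [[16, 0], [0, 16]].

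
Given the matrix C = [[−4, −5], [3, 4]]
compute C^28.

[[1, 0], [0, 1]]

C² = I (check: tr C = 0 and det C = −1), so C^28 = I since 28 is even.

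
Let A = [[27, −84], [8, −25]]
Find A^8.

[[45921, −137760], [13120, −39359]]

tr A = 2 and det A = −3, so the characteristic polynomial is λ² − (2)λ + (−3) with roots 3 and −1.
Eigenvectors give P = [[−7, 3], [−2, 1]] with P⁻¹ = [[−1, 3], [−2, 7]], and A = P·diag(3, −1)·P⁻¹.
Then A^8 = P·diag(6561, 1)·P⁻¹ = [[−45927, 3], [−13122, 1]] · [[−1, 3], [−2, 7]] = [[45921, −137760], [13120, −39359]].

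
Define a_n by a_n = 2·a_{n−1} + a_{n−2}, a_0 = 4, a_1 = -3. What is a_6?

-94

With companion matrix C = [[2, 1], [1, 0]], [a_n, a_{n−1}]ᵀ = C·[a_{n−1}, a_{n−2}]ᵀ, so [a_6, a_5]ᵀ = C⁵·[a_1, a_0]ᵀ.
C⁵ = [[70, 29], [29, 12]], giving [a_6, a_5]ᵀ = [[-94], [-39]].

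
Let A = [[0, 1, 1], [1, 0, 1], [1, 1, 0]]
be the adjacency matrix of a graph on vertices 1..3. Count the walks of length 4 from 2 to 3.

5

The number of length-4 walks from vertex 2 to vertex 3 is entry (2,3) of A^4, where A is the adjacency matrix.
A^2 = [[2, 1, 1], [1, 2, 1], [1, 1, 2]]
A^3 = [[2, 3, 3], [3, 2, 3], [3, 3, 2]]
A^4 = [[6, 5, 5], [5, 6, 5], [5, 5, 6]]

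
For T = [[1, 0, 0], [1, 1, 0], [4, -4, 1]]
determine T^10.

[[1, 0, 0], [10, 1, 0], [-140, -40, 1]]

T = I + N where N = [[0, 0, 0], [1, 0, 0], [4, -4, 0]] is strictly lower-triangular, so N^3 = 0.
(I + N)^10 = I + 10·N + 45·N^2 = [[1, 0, 0], [10, 1, 0], [-140, -40, 1]].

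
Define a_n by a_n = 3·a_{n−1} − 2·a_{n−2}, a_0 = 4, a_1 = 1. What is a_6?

−185

With companion matrix A = [[3, −2], [1, 0]], [a_n, a_{n−1}]ᵀ = A·[a_{n−1}, a_{n−2}]ᵀ, so [a_6, a_5]ᵀ = A⁵·[a_1, a_0]ᵀ.
A⁵ = [[63, −62], [31, −30]], giving [a_6, a_5]ᵀ = [[−185], [−89]].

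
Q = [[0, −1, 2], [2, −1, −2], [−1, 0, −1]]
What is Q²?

[[−4, 1, 0], [0, −1, 8], [1, 1, −1]]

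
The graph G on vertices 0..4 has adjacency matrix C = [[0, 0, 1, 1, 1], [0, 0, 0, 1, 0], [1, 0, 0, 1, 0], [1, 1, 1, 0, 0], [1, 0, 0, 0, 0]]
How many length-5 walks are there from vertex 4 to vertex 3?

7

The number of length-5 walks from vertex 4 to vertex 3 is entry (4,3) of C⁵, where C is the adjacency matrix.
C² = [[3, 1, 1, 1, 0], [1, 1, 1, 0, 0], [1, 1, 2, 1, 1], [1, 0, 1, 3, 1], [0, 0, 1, 1, 1]]
C³ = [[2, 1, 4, 5, 3], [1, 0, 1, 3, 1], [4, 1, 2, 4, 1], [5, 3, 4, 2, 1], [3, 1, 1, 1, 0]]
C⁴ = [[12, 5, 7, 7, 2], [5, 3, 4, 2, 1], [7, 4, 8, 7, 4], [7, 2, 7, 12, 5], [2, 1, 4, 5, 3]]
C⁵ = [[16, 7, 19, 24, 12], [7, 2, 7, 12, 5], [19, 7, 14, 19, 7], [24, 12, 19, 16, 7], [12, 5, 7, 7, 2]]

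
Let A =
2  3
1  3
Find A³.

[[29, 66], [22, 51]]

A² = [[7, 15], [5, 12]]
A³ = [[29, 66], [22, 51]]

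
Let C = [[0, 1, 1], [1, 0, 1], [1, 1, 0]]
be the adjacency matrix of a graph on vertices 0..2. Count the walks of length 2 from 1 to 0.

The number of length-2 walks from vertex 1 to vertex 0 is entry (1,0) of C², where C is the adjacency matrix.
C² = [[2, 1, 1], [1, 2, 1], [1, 1, 2]]

1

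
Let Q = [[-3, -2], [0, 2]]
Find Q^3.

Q^2 = [[9, 2], [0, 4]]
Q^3 = [[-27, -14], [0, 8]]

[[-27, -14], [0, 8]]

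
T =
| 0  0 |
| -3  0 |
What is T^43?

[[0, 0], [0, 0]]

T is strictly triangular, hence nilpotent: T^2 = 0, so T^43 = 0.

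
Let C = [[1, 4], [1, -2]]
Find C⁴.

[[29, -52], [-13, 68]]

C² = [[5, -4], [-1, 8]]
C³ = [[1, 28], [7, -20]]
C⁴ = [[29, -52], [-13, 68]]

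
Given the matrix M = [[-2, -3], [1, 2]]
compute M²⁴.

M² = I (check: tr M = 0 and det M = -1), so M²⁴ = I since 24 is even.

[[1, 0], [0, 1]]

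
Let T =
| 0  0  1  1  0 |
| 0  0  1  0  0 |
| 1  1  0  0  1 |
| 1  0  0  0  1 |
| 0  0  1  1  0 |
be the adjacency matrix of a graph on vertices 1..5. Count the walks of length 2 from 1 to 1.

2

The number of length-2 walks from vertex 1 to vertex 1 is entry (1,1) of T², where T is the adjacency matrix.
T² = [[2, 1, 0, 0, 2], [1, 1, 0, 0, 1], [0, 0, 3, 2, 0], [0, 0, 2, 2, 0], [2, 1, 0, 0, 2]]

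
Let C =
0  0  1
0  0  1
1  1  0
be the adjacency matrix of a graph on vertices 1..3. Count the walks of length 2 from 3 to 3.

2

The number of length-2 walks from vertex 3 to vertex 3 is entry (3,3) of C^2, where C is the adjacency matrix.
C^2 = [[1, 1, 0], [1, 1, 0], [0, 0, 2]]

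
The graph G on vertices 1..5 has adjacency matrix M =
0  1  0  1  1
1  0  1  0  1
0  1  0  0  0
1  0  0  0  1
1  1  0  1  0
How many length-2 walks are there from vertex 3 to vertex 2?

0

The number of length-2 walks from vertex 3 to vertex 2 is entry (3,2) of M², where M is the adjacency matrix.
M² = [[3, 1, 1, 1, 2], [1, 3, 0, 2, 1], [1, 0, 1, 0, 1], [1, 2, 0, 2, 1], [2, 1, 1, 1, 3]]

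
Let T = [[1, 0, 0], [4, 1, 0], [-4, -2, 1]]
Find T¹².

T = I + N where N = [[0, 0, 0], [4, 0, 0], [-4, -2, 0]] is strictly lower-triangular, so N³ = 0.
(I + N)¹² = I + 12·N + 66·N² = [[1, 0, 0], [48, 1, 0], [-576, -24, 1]].

[[1, 0, 0], [48, 1, 0], [-576, -24, 1]]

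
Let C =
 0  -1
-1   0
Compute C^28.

C² = I (check: tr C = 0 and det C = -1), so C^28 = I since 28 is even.

[[1, 0], [0, 1]]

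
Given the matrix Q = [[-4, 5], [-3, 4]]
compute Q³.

[[-4, 5], [-3, 4]]

Q² = I (check: tr Q = 0 and det Q = -1), so Q³ = Q since 3 is odd.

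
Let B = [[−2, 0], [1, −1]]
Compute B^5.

tr B = −3 and det B = 2, so the characteristic polynomial is λ² − (−3)λ + (2) with roots −2 and −1.
Eigenvectors give P = [[1, 0], [−1, −1]] with P⁻¹ = [[1, 0], [−1, −1]], and B = P·diag(−2, −1)·P⁻¹.
Then B^5 = P·diag(−32, −1)·P⁻¹ = [[−32, 0], [32, 1]] · [[1, 0], [−1, −1]] = [[−32, 0], [31, −1]].

[[−32, 0], [31, −1]]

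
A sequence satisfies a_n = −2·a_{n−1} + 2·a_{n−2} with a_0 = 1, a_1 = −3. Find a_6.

With companion matrix Q = [[−2, 2], [1, 0]], [a_n, a_{n−1}]ᵀ = Q·[a_{n−1}, a_{n−2}]ᵀ, so [a_6, a_5]ᵀ = Q⁵·[a_1, a_0]ᵀ.
Q⁵ = [[−120, 88], [44, −32]], giving [a_6, a_5]ᵀ = [[448], [−164]].

448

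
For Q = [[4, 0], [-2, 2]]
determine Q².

[[16, 0], [-12, 4]]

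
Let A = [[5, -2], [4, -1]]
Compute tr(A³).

28

tr A = 4 and det A = 3, so the characteristic polynomial is λ² − (4)λ + (3) with roots 3 and 1.
Eigenvectors give P = [[1, -1], [1, -2]] with P⁻¹ = [[2, -1], [1, -1]], and A = P·diag(3, 1)·P⁻¹.
Then A³ = P·diag(27, 1)·P⁻¹ = [[27, -1], [27, -2]] · [[2, -1], [1, -1]] = [[53, -26], [52, -25]].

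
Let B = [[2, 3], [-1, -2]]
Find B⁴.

B² = I (check: tr B = 0 and det B = -1), so B⁴ = I since 4 is even.

[[1, 0], [0, 1]]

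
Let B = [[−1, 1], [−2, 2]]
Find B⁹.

B² = B (a projection; rank 1, trace 1), so B⁹ = B.

[[−1, 1], [−2, 2]]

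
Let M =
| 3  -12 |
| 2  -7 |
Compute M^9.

tr M = -4 and det M = 3, so the characteristic polynomial is λ² − (-4)λ + (3) with roots -1 and -3.
Eigenvectors give P = [[3, 2], [1, 1]] with P⁻¹ = [[1, -2], [-1, 3]], and M = P·diag(-1, -3)·P⁻¹.
Then M^9 = P·diag(-1, -19683)·P⁻¹ = [[-3, -39366], [-1, -19683]] · [[1, -2], [-1, 3]] = [[39363, -118092], [19682, -59047]].

[[39363, -118092], [19682, -59047]]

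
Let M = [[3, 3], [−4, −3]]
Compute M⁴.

[[9, 0], [0, 9]]

M² = [[−3, 0], [0, −3]]
M³ = [[−9, −9], [12, 9]]
M⁴ = [[9, 0], [0, 9]]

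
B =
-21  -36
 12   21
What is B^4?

tr B = 0 and det B = -9, so the characteristic polynomial is λ² − (0)λ + (-9) with roots 3 and -3.
Eigenvectors give P = [[-3, -2], [2, 1]] with P⁻¹ = [[1, 2], [-2, -3]], and B = P·diag(3, -3)·P⁻¹.
Then B^4 = P·diag(81, 81)·P⁻¹ = [[-243, -162], [162, 81]] · [[1, 2], [-2, -3]] = [[81, 0], [0, 81]].

[[81, 0], [0, 81]]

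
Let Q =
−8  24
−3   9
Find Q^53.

Q² = Q (a projection; rank 1, trace 1), so Q^53 = Q.

[[−8, 24], [−3, 9]]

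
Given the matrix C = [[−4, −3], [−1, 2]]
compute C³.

C² = [[19, 6], [2, 7]]
C³ = [[−82, −45], [−15, 8]]

[[−82, −45], [−15, 8]]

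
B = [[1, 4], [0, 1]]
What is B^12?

B = I + N where N = [[0, 4], [0, 0]] is strictly upper-triangular, so N^2 = 0.
(I + N)^12 = I + 12·N = [[1, 48], [0, 1]].

[[1, 48], [0, 1]]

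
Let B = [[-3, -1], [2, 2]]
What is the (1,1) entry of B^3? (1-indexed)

B^2 = [[7, 1], [-2, 2]]
B^3 = [[-19, -5], [10, 6]]

-19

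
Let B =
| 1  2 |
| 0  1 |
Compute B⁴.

[[1, 8], [0, 1]]

B = I + N where N = [[0, 2], [0, 0]] is strictly upper-triangular, so N² = 0.
(I + N)⁴ = I + 4·N = [[1, 8], [0, 1]].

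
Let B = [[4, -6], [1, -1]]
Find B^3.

[[22, -42], [7, -13]]

tr B = 3 and det B = 2, so the characteristic polynomial is λ² − (3)λ + (2) with roots 2 and 1.
Eigenvectors give P = [[3, 2], [1, 1]] with P⁻¹ = [[1, -2], [-1, 3]], and B = P·diag(2, 1)·P⁻¹.
Then B^3 = P·diag(8, 1)·P⁻¹ = [[24, 2], [8, 1]] · [[1, -2], [-1, 3]] = [[22, -42], [7, -13]].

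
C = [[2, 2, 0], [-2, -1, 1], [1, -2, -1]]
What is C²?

[[0, 2, 2], [-1, -5, -2], [5, 6, -1]]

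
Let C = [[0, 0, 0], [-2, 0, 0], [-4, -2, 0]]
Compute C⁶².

[[0, 0, 0], [0, 0, 0], [0, 0, 0]]

C is strictly triangular, hence nilpotent: C³ = 0, so C⁶² = 0.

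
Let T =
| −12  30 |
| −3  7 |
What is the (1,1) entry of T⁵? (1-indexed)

−2142

tr T = −5 and det T = 6, so the characteristic polynomial is λ² − (−5)λ + (6) with roots −3 and −2.
Eigenvectors give P = [[10, 3], [3, 1]] with P⁻¹ = [[1, −3], [−3, 10]], and T = P·diag(−3, −2)·P⁻¹.
Then T⁵ = P·diag(−243, −32)·P⁻¹ = [[−2430, −96], [−729, −32]] · [[1, −3], [−3, 10]] = [[−2142, 6330], [−633, 1867]].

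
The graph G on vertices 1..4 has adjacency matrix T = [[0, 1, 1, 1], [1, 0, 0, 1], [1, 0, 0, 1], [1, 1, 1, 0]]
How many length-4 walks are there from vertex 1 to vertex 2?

The number of length-4 walks from vertex 1 to vertex 2 is entry (1,2) of T⁴, where T is the adjacency matrix.
T² = [[3, 1, 1, 2], [1, 2, 2, 1], [1, 2, 2, 1], [2, 1, 1, 3]]
T³ = [[4, 5, 5, 5], [5, 2, 2, 5], [5, 2, 2, 5], [5, 5, 5, 4]]
T⁴ = [[15, 9, 9, 14], [9, 10, 10, 9], [9, 10, 10, 9], [14, 9, 9, 15]]

9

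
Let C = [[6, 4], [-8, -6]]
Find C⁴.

tr C = 0 and det C = -4, so the characteristic polynomial is λ² − (0)λ + (-4) with roots 2 and -2.
Eigenvectors give P = [[1, 1], [-1, -2]] with P⁻¹ = [[2, 1], [-1, -1]], and C = P·diag(2, -2)·P⁻¹.
Then C⁴ = P·diag(16, 16)·P⁻¹ = [[16, 16], [-16, -32]] · [[2, 1], [-1, -1]] = [[16, 0], [0, 16]].

[[16, 0], [0, 16]]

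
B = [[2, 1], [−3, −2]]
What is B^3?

B² = I (check: tr B = 0 and det B = −1), so B^3 = B since 3 is odd.

[[2, 1], [−3, −2]]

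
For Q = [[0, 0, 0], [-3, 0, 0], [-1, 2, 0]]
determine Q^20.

[[0, 0, 0], [0, 0, 0], [0, 0, 0]]

Q is strictly triangular, hence nilpotent: Q^3 = 0, so Q^20 = 0.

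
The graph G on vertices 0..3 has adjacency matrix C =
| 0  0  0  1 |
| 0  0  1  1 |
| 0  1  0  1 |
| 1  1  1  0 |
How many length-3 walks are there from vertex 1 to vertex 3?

The number of length-3 walks from vertex 1 to vertex 3 is entry (1,3) of C^3, where C is the adjacency matrix.
C^2 = [[1, 1, 1, 0], [1, 2, 1, 1], [1, 1, 2, 1], [0, 1, 1, 3]]
C^3 = [[0, 1, 1, 3], [1, 2, 3, 4], [1, 3, 2, 4], [3, 4, 4, 2]]

4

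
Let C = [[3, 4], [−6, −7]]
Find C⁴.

[[−159, −160], [240, 241]]

tr C = −4 and det C = 3, so the characteristic polynomial is λ² − (−4)λ + (3) with roots −3 and −1.
Eigenvectors give P = [[−2, −1], [3, 1]] with P⁻¹ = [[1, 1], [−3, −2]], and C = P·diag(−3, −1)·P⁻¹.
Then C⁴ = P·diag(81, 1)·P⁻¹ = [[−162, −1], [243, 1]] · [[1, 1], [−3, −2]] = [[−159, −160], [240, 241]].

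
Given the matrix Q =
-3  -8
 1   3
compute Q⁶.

[[1, 0], [0, 1]]

Q² = I (check: tr Q = 0 and det Q = -1), so Q⁶ = I since 6 is even.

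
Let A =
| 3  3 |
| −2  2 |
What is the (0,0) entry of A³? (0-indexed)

A² = [[3, 15], [−10, −2]]
A³ = [[−21, 39], [−26, −34]]

−21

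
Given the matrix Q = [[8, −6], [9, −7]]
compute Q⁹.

tr Q = 1 and det Q = −2, so the characteristic polynomial is λ² − (1)λ + (−2) with roots −1 and 2.
Eigenvectors give P = [[−2, −1], [−3, −1]] with P⁻¹ = [[1, −1], [−3, 2]], and Q = P·diag(−1, 2)·P⁻¹.
Then Q⁹ = P·diag(−1, 512)·P⁻¹ = [[2, −512], [3, −512]] · [[1, −1], [−3, 2]] = [[1538, −1026], [1539, −1027]].

[[1538, −1026], [1539, −1027]]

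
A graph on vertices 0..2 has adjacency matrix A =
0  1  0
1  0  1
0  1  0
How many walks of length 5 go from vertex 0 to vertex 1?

The number of length-5 walks from vertex 0 to vertex 1 is entry (0,1) of A⁵, where A is the adjacency matrix.
A² = [[1, 0, 1], [0, 2, 0], [1, 0, 1]]
A³ = [[0, 2, 0], [2, 0, 2], [0, 2, 0]]
A⁴ = [[2, 0, 2], [0, 4, 0], [2, 0, 2]]
A⁵ = [[0, 4, 0], [4, 0, 4], [0, 4, 0]]

4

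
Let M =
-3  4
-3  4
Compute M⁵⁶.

[[-3, 4], [-3, 4]]

M² = M (a projection; rank 1, trace 1), so M⁵⁶ = M.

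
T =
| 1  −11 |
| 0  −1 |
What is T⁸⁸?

[[1, 0], [0, 1]]

T² = I (check: tr T = 0 and det T = −1), so T⁸⁸ = I since 88 is even.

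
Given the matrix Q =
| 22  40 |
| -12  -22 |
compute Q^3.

[[88, 160], [-48, -88]]

tr Q = 0 and det Q = -4, so the characteristic polynomial is λ² − (0)λ + (-4) with roots -2 and 2.
Eigenvectors give P = [[-5, 2], [3, -1]] with P⁻¹ = [[1, 2], [3, 5]], and Q = P·diag(-2, 2)·P⁻¹.
Then Q^3 = P·diag(-8, 8)·P⁻¹ = [[40, 16], [-24, -8]] · [[1, 2], [3, 5]] = [[88, 160], [-48, -88]].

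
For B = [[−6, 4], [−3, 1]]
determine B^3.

[[−84, 76], [−57, 49]]

tr B = −5 and det B = 6, so the characteristic polynomial is λ² − (−5)λ + (6) with roots −3 and −2.
Eigenvectors give P = [[4, 1], [3, 1]] with P⁻¹ = [[1, −1], [−3, 4]], and B = P·diag(−3, −2)·P⁻¹.
Then B^3 = P·diag(−27, −8)·P⁻¹ = [[−108, −8], [−81, −8]] · [[1, −1], [−3, 4]] = [[−84, 76], [−57, 49]].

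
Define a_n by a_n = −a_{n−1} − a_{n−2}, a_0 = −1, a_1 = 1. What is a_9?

−1

With companion matrix A = [[−1, −1], [1, 0]], [a_n, a_{n−1}]ᵀ = A·[a_{n−1}, a_{n−2}]ᵀ, so [a_9, a_8]ᵀ = A⁸·[a_1, a_0]ᵀ.
A⁸ = [[0, 1], [−1, −1]], giving [a_9, a_8]ᵀ = [[−1], [0]].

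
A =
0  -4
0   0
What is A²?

A is strictly triangular, hence nilpotent: A² = 0, so A² = 0.

[[0, 0], [0, 0]]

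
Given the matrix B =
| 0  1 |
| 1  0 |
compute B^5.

B² = I (check: tr B = 0 and det B = -1), so B^5 = B since 5 is odd.

[[0, 1], [1, 0]]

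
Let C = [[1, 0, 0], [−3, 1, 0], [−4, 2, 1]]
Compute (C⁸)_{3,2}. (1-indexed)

C = I + N where N = [[0, 0, 0], [−3, 0, 0], [−4, 2, 0]] is strictly lower-triangular, so N³ = 0.
(I + N)⁸ = I + 8·N + 28·N² = [[1, 0, 0], [−24, 1, 0], [−200, 16, 1]].

16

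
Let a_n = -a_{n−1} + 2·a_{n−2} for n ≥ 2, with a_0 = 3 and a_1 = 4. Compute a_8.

-82

With companion matrix B = [[-1, 2], [1, 0]], [a_n, a_{n−1}]ᵀ = B·[a_{n−1}, a_{n−2}]ᵀ, so [a_8, a_7]ᵀ = B⁷·[a_1, a_0]ᵀ.
B⁷ = [[-85, 86], [43, -42]], giving [a_8, a_7]ᵀ = [[-82], [46]].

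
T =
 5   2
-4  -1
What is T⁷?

[[4373, 2186], [-4372, -2185]]

tr T = 4 and det T = 3, so the characteristic polynomial is λ² − (4)λ + (3) with roots 1 and 3.
Eigenvectors give P = [[-1, -1], [2, 1]] with P⁻¹ = [[1, 1], [-2, -1]], and T = P·diag(1, 3)·P⁻¹.
Then T⁷ = P·diag(1, 2187)·P⁻¹ = [[-1, -2187], [2, 2187]] · [[1, 1], [-2, -1]] = [[4373, 2186], [-4372, -2185]].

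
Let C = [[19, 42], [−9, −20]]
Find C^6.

tr C = −1 and det C = −2, so the characteristic polynomial is λ² − (−1)λ + (−2) with roots −2 and 1.
Eigenvectors give P = [[−2, 7], [1, −3]] with P⁻¹ = [[3, 7], [1, 2]], and C = P·diag(−2, 1)·P⁻¹.
Then C^6 = P·diag(64, 1)·P⁻¹ = [[−128, 7], [64, −3]] · [[3, 7], [1, 2]] = [[−377, −882], [189, 442]].

[[−377, −882], [189, 442]]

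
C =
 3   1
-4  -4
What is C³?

C² = [[5, -1], [4, 12]]
C³ = [[19, 9], [-36, -44]]

[[19, 9], [-36, -44]]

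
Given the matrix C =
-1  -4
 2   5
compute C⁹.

[[-19681, -39364], [19682, 39365]]

tr C = 4 and det C = 3, so the characteristic polynomial is λ² − (4)λ + (3) with roots 1 and 3.
Eigenvectors give P = [[2, -1], [-1, 1]] with P⁻¹ = [[1, 1], [1, 2]], and C = P·diag(1, 3)·P⁻¹.
Then C⁹ = P·diag(1, 19683)·P⁻¹ = [[2, -19683], [-1, 19683]] · [[1, 1], [1, 2]] = [[-19681, -39364], [19682, 39365]].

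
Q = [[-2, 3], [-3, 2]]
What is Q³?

[[10, -15], [15, -10]]

Q² = [[-5, 0], [0, -5]]
Q³ = [[10, -15], [15, -10]]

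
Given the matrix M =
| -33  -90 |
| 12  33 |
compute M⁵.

tr M = 0 and det M = -9, so the characteristic polynomial is λ² − (0)λ + (-9) with roots 3 and -3.
Eigenvectors give P = [[-5, -3], [2, 1]] with P⁻¹ = [[1, 3], [-2, -5]], and M = P·diag(3, -3)·P⁻¹.
Then M⁵ = P·diag(243, -243)·P⁻¹ = [[-1215, 729], [486, -243]] · [[1, 3], [-2, -5]] = [[-2673, -7290], [972, 2673]].

[[-2673, -7290], [972, 2673]]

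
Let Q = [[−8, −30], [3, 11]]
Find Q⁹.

tr Q = 3 and det Q = 2, so the characteristic polynomial is λ² − (3)λ + (2) with roots 2 and 1.
Eigenvectors give P = [[−3, −10], [1, 3]] with P⁻¹ = [[3, 10], [−1, −3]], and Q = P·diag(2, 1)·P⁻¹.
Then Q⁹ = P·diag(512, 1)·P⁻¹ = [[−1536, −10], [512, 3]] · [[3, 10], [−1, −3]] = [[−4598, −15330], [1533, 5111]].

[[−4598, −15330], [1533, 5111]]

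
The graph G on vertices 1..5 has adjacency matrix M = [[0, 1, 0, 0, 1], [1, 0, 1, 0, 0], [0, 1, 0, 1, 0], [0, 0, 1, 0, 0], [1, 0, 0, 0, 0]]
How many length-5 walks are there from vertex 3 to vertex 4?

5

The number of length-5 walks from vertex 3 to vertex 4 is entry (3,4) of M^5, where M is the adjacency matrix.
M^2 = [[2, 0, 1, 0, 0], [0, 2, 0, 1, 1], [1, 0, 2, 0, 0], [0, 1, 0, 1, 0], [0, 1, 0, 0, 1]]
M^3 = [[0, 3, 0, 1, 2], [3, 0, 3, 0, 0], [0, 3, 0, 2, 1], [1, 0, 2, 0, 0], [2, 0, 1, 0, 0]]
M^4 = [[5, 0, 4, 0, 0], [0, 6, 0, 3, 3], [4, 0, 5, 0, 0], [0, 3, 0, 2, 1], [0, 3, 0, 1, 2]]
M^5 = [[0, 9, 0, 4, 5], [9, 0, 9, 0, 0], [0, 9, 0, 5, 4], [4, 0, 5, 0, 0], [5, 0, 4, 0, 0]]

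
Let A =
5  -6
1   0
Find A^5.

[[665, -1266], [211, -390]]

tr A = 5 and det A = 6, so the characteristic polynomial is λ² − (5)λ + (6) with roots 3 and 2.
Eigenvectors give P = [[3, 2], [1, 1]] with P⁻¹ = [[1, -2], [-1, 3]], and A = P·diag(3, 2)·P⁻¹.
Then A^5 = P·diag(243, 32)·P⁻¹ = [[729, 64], [243, 32]] · [[1, -2], [-1, 3]] = [[665, -1266], [211, -390]].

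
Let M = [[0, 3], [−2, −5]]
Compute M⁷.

[[3990, 6177], [−4118, −6305]]

tr M = −5 and det M = 6, so the characteristic polynomial is λ² − (−5)λ + (6) with roots −2 and −3.
Eigenvectors give P = [[3, −1], [−2, 1]] with P⁻¹ = [[1, 1], [2, 3]], and M = P·diag(−2, −3)·P⁻¹.
Then M⁷ = P·diag(−128, −2187)·P⁻¹ = [[−384, 2187], [256, −2187]] · [[1, 1], [2, 3]] = [[3990, 6177], [−4118, −6305]].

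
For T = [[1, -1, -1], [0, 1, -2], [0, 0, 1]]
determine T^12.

T = I + N where N = [[0, -1, -1], [0, 0, -2], [0, 0, 0]] is strictly upper-triangular, so N^3 = 0.
(I + N)^12 = I + 12·N + 66·N^2 = [[1, -12, 120], [0, 1, -24], [0, 0, 1]].

[[1, -12, 120], [0, 1, -24], [0, 0, 1]]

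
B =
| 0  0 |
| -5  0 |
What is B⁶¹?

[[0, 0], [0, 0]]

B is strictly triangular, hence nilpotent: B² = 0, so B⁶¹ = 0.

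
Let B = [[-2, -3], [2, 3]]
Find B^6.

B² = B (a projection; rank 1, trace 1), so B^6 = B.

[[-2, -3], [2, 3]]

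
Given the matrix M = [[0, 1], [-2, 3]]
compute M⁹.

tr M = 3 and det M = 2, so the characteristic polynomial is λ² − (3)λ + (2) with roots 2 and 1.
Eigenvectors give P = [[-1, -1], [-2, -1]] with P⁻¹ = [[1, -1], [-2, 1]], and M = P·diag(2, 1)·P⁻¹.
Then M⁹ = P·diag(512, 1)·P⁻¹ = [[-512, -1], [-1024, -1]] · [[1, -1], [-2, 1]] = [[-510, 511], [-1022, 1023]].

[[-510, 511], [-1022, 1023]]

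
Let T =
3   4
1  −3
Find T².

[[13, 0], [0, 13]]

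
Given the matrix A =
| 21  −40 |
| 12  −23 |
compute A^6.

[[−3639, 7280], [−2184, 4369]]

tr A = −2 and det A = −3, so the characteristic polynomial is λ² − (−2)λ + (−3) with roots −3 and 1.
Eigenvectors give P = [[−5, −2], [−3, −1]] with P⁻¹ = [[1, −2], [−3, 5]], and A = P·diag(−3, 1)·P⁻¹.
Then A^6 = P·diag(729, 1)·P⁻¹ = [[−3645, −2], [−2187, −1]] · [[1, −2], [−3, 5]] = [[−3639, 7280], [−2184, 4369]].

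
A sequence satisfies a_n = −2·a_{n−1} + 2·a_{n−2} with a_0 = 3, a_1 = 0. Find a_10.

With companion matrix B = [[−2, 2], [1, 0]], [a_n, a_{n−1}]ᵀ = B·[a_{n−1}, a_{n−2}]ᵀ, so [a_10, a_9]ᵀ = B⁹·[a_1, a_0]ᵀ.
B⁹ = [[−6688, 4896], [2448, −1792]], giving [a_10, a_9]ᵀ = [[14688], [−5376]].

14688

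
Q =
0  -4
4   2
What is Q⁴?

Q² = [[-16, -8], [8, -12]]
Q³ = [[-32, 48], [-48, -56]]
Q⁴ = [[192, 224], [-224, 80]]

[[192, 224], [-224, 80]]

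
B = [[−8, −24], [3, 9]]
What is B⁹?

[[−8, −24], [3, 9]]

B² = B (a projection; rank 1, trace 1), so B⁹ = B.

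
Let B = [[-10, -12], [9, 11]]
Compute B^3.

[[-28, -36], [27, 35]]

tr B = 1 and det B = -2, so the characteristic polynomial is λ² − (1)λ + (-2) with roots -1 and 2.
Eigenvectors give P = [[4, -1], [-3, 1]] with P⁻¹ = [[1, 1], [3, 4]], and B = P·diag(-1, 2)·P⁻¹.
Then B^3 = P·diag(-1, 8)·P⁻¹ = [[-4, -8], [3, 8]] · [[1, 1], [3, 4]] = [[-28, -36], [27, 35]].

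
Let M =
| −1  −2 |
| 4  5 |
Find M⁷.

tr M = 4 and det M = 3, so the characteristic polynomial is λ² − (4)λ + (3) with roots 1 and 3.
Eigenvectors give P = [[−1, −1], [1, 2]] with P⁻¹ = [[−2, −1], [1, 1]], and M = P·diag(1, 3)·P⁻¹.
Then M⁷ = P·diag(1, 2187)·P⁻¹ = [[−1, −2187], [1, 4374]] · [[−2, −1], [1, 1]] = [[−2185, −2186], [4372, 4373]].

[[−2185, −2186], [4372, 4373]]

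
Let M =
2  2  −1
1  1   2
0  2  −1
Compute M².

[[6, 4, 3], [3, 7, −1], [2, 0, 5]]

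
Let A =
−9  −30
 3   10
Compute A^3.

A² = A (a projection; rank 1, trace 1), so A^3 = A.

[[−9, −30], [3, 10]]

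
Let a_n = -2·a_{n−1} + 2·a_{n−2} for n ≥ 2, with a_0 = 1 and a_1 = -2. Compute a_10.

18272

With companion matrix T = [[-2, 2], [1, 0]], [a_n, a_{n−1}]ᵀ = T·[a_{n−1}, a_{n−2}]ᵀ, so [a_10, a_9]ᵀ = T⁹·[a_1, a_0]ᵀ.
T⁹ = [[-6688, 4896], [2448, -1792]], giving [a_10, a_9]ᵀ = [[18272], [-6688]].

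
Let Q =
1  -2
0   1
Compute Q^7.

Q = I + N where N = [[0, -2], [0, 0]] is strictly upper-triangular, so N^2 = 0.
(I + N)^7 = I + 7·N = [[1, -14], [0, 1]].

[[1, -14], [0, 1]]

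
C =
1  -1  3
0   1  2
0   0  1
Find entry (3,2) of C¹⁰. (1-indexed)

0

C = I + N where N = [[0, -1, 3], [0, 0, 2], [0, 0, 0]] is strictly upper-triangular, so N³ = 0.
(I + N)¹⁰ = I + 10·N + 45·N² = [[1, -10, -60], [0, 1, 20], [0, 0, 1]].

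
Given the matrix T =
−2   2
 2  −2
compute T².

[[8, −8], [−8, 8]]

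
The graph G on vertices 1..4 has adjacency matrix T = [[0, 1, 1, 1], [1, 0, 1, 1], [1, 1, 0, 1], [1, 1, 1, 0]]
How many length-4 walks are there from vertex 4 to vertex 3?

The number of length-4 walks from vertex 4 to vertex 3 is entry (4,3) of T⁴, where T is the adjacency matrix.
T² = [[3, 2, 2, 2], [2, 3, 2, 2], [2, 2, 3, 2], [2, 2, 2, 3]]
T³ = [[6, 7, 7, 7], [7, 6, 7, 7], [7, 7, 6, 7], [7, 7, 7, 6]]
T⁴ = [[21, 20, 20, 20], [20, 21, 20, 20], [20, 20, 21, 20], [20, 20, 20, 21]]

20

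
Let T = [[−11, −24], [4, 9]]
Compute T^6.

[[2185, 4368], [−728, −1455]]

tr T = −2 and det T = −3, so the characteristic polynomial is λ² − (−2)λ + (−3) with roots 1 and −3.
Eigenvectors give P = [[−2, −3], [1, 1]] with P⁻¹ = [[1, 3], [−1, −2]], and T = P·diag(1, −3)·P⁻¹.
Then T^6 = P·diag(1, 729)·P⁻¹ = [[−2, −2187], [1, 729]] · [[1, 3], [−1, −2]] = [[2185, 4368], [−728, −1455]].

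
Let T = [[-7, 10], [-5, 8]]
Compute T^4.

[[-49, 130], [-65, 146]]

tr T = 1 and det T = -6, so the characteristic polynomial is λ² − (1)λ + (-6) with roots 3 and -2.
Eigenvectors give P = [[1, -2], [1, -1]] with P⁻¹ = [[-1, 2], [-1, 1]], and T = P·diag(3, -2)·P⁻¹.
Then T^4 = P·diag(81, 16)·P⁻¹ = [[81, -32], [81, -16]] · [[-1, 2], [-1, 1]] = [[-49, 130], [-65, 146]].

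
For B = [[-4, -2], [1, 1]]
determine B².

[[14, 6], [-3, -1]]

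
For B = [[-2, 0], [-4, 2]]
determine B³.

[[-8, 0], [-16, 8]]

tr B = 0 and det B = -4, so the characteristic polynomial is λ² − (0)λ + (-4) with roots -2 and 2.
Eigenvectors give P = [[1, 0], [1, 1]] with P⁻¹ = [[1, 0], [-1, 1]], and B = P·diag(-2, 2)·P⁻¹.
Then B³ = P·diag(-8, 8)·P⁻¹ = [[-8, 0], [-8, 8]] · [[1, 0], [-1, 1]] = [[-8, 0], [-16, 8]].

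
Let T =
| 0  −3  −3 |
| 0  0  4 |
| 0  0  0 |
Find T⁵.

T is strictly triangular, hence nilpotent: T³ = 0, so T⁵ = 0.

[[0, 0, 0], [0, 0, 0], [0, 0, 0]]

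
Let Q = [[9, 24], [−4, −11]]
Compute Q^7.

tr Q = −2 and det Q = −3, so the characteristic polynomial is λ² − (−2)λ + (−3) with roots 1 and −3.
Eigenvectors give P = [[−3, 2], [1, −1]] with P⁻¹ = [[−1, −2], [−1, −3]], and Q = P·diag(1, −3)·P⁻¹.
Then Q^7 = P·diag(1, −2187)·P⁻¹ = [[−3, −4374], [1, 2187]] · [[−1, −2], [−1, −3]] = [[4377, 13128], [−2188, −6563]].

[[4377, 13128], [−2188, −6563]]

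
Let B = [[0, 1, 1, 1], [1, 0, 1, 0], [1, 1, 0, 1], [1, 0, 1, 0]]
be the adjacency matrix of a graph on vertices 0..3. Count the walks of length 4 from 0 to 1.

The number of length-4 walks from vertex 0 to vertex 1 is entry (0,1) of B⁴, where B is the adjacency matrix.
B² = [[3, 1, 2, 1], [1, 2, 1, 2], [2, 1, 3, 1], [1, 2, 1, 2]]
B³ = [[4, 5, 5, 5], [5, 2, 5, 2], [5, 5, 4, 5], [5, 2, 5, 2]]
B⁴ = [[15, 9, 14, 9], [9, 10, 9, 10], [14, 9, 15, 9], [9, 10, 9, 10]]

9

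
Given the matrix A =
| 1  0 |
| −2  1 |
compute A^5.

A = I + N where N = [[0, 0], [−2, 0]] is strictly lower-triangular, so N^2 = 0.
(I + N)^5 = I + 5·N = [[1, 0], [−10, 1]].

[[1, 0], [−10, 1]]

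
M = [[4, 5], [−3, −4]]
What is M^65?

[[4, 5], [−3, −4]]

M² = I (check: tr M = 0 and det M = −1), so M^65 = M since 65 is odd.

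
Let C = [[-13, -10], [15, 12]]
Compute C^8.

tr C = -1 and det C = -6, so the characteristic polynomial is λ² − (-1)λ + (-6) with roots -3 and 2.
Eigenvectors give P = [[-1, -2], [1, 3]] with P⁻¹ = [[-3, -2], [1, 1]], and C = P·diag(-3, 2)·P⁻¹.
Then C^8 = P·diag(6561, 256)·P⁻¹ = [[-6561, -512], [6561, 768]] · [[-3, -2], [1, 1]] = [[19171, 12610], [-18915, -12354]].

[[19171, 12610], [-18915, -12354]]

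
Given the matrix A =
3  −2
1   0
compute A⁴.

[[31, −30], [15, −14]]

tr A = 3 and det A = 2, so the characteristic polynomial is λ² − (3)λ + (2) with roots 1 and 2.
Eigenvectors give P = [[1, 2], [1, 1]] with P⁻¹ = [[−1, 2], [1, −1]], and A = P·diag(1, 2)·P⁻¹.
Then A⁴ = P·diag(1, 16)·P⁻¹ = [[1, 32], [1, 16]] · [[−1, 2], [1, −1]] = [[31, −30], [15, −14]].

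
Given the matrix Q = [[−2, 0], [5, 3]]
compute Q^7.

[[−128, 0], [2315, 2187]]

tr Q = 1 and det Q = −6, so the characteristic polynomial is λ² − (1)λ + (−6) with roots 3 and −2.
Eigenvectors give P = [[0, −1], [1, 1]] with P⁻¹ = [[1, 1], [−1, 0]], and Q = P·diag(3, −2)·P⁻¹.
Then Q^7 = P·diag(2187, −128)·P⁻¹ = [[0, 128], [2187, −128]] · [[1, 1], [−1, 0]] = [[−128, 0], [2315, 2187]].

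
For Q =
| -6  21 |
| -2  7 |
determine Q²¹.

[[-6, 21], [-2, 7]]

Q² = Q (a projection; rank 1, trace 1), so Q²¹ = Q.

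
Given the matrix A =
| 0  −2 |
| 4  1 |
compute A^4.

[[56, 30], [−60, 41]]

A^2 = [[−8, −2], [4, −7]]
A^3 = [[−8, 14], [−28, −15]]
A^4 = [[56, 30], [−60, 41]]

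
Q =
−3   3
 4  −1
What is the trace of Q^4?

Q^2 = [[21, −12], [−16, 13]]
Q^3 = [[−111, 75], [100, −61]]
Q^4 = [[633, −408], [−544, 361]]

994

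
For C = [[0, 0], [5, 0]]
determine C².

C is strictly triangular, hence nilpotent: C² = 0, so C² = 0.

[[0, 0], [0, 0]]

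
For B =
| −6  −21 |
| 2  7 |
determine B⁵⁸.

[[−6, −21], [2, 7]]

B² = B (a projection; rank 1, trace 1), so B⁵⁸ = B.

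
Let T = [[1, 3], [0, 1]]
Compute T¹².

T = I + N where N = [[0, 3], [0, 0]] is strictly upper-triangular, so N² = 0.
(I + N)¹² = I + 12·N = [[1, 36], [0, 1]].

[[1, 36], [0, 1]]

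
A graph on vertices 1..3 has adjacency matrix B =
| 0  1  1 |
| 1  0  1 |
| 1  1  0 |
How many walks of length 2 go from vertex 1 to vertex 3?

1

The number of length-2 walks from vertex 1 to vertex 3 is entry (1,3) of B^2, where B is the adjacency matrix.
B^2 = [[2, 1, 1], [1, 2, 1], [1, 1, 2]]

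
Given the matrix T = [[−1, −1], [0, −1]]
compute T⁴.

T² = [[1, 2], [0, 1]]
T³ = [[−1, −3], [0, −1]]
T⁴ = [[1, 4], [0, 1]]

[[1, 4], [0, 1]]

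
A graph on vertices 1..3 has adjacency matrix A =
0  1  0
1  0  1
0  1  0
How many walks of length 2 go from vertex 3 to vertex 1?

1

The number of length-2 walks from vertex 3 to vertex 1 is entry (3,1) of A², where A is the adjacency matrix.
A² = [[1, 0, 1], [0, 2, 0], [1, 0, 1]]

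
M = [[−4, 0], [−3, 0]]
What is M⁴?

M² = [[16, 0], [12, 0]]
M³ = [[−64, 0], [−48, 0]]
M⁴ = [[256, 0], [192, 0]]

[[256, 0], [192, 0]]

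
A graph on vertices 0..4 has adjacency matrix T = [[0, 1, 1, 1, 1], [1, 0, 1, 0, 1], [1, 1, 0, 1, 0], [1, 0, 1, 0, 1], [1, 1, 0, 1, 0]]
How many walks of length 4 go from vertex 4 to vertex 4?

The number of length-4 walks from vertex 4 to vertex 4 is entry (4,4) of T⁴, where T is the adjacency matrix.
T² = [[4, 2, 2, 2, 2], [2, 3, 1, 3, 1], [2, 1, 3, 1, 3], [2, 3, 1, 3, 1], [2, 1, 3, 1, 3]]
T³ = [[8, 8, 8, 8, 8], [8, 4, 8, 4, 8], [8, 8, 4, 8, 4], [8, 4, 8, 4, 8], [8, 8, 4, 8, 4]]
T⁴ = [[32, 24, 24, 24, 24], [24, 24, 16, 24, 16], [24, 16, 24, 16, 24], [24, 24, 16, 24, 16], [24, 16, 24, 16, 24]]

24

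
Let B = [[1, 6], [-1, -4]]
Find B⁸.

[[-509, -1530], [255, 766]]

tr B = -3 and det B = 2, so the characteristic polynomial is λ² − (-3)λ + (2) with roots -2 and -1.
Eigenvectors give P = [[2, 3], [-1, -1]] with P⁻¹ = [[-1, -3], [1, 2]], and B = P·diag(-2, -1)·P⁻¹.
Then B⁸ = P·diag(256, 1)·P⁻¹ = [[512, 3], [-256, -1]] · [[-1, -3], [1, 2]] = [[-509, -1530], [255, 766]].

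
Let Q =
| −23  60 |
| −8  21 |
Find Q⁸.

tr Q = −2 and det Q = −3, so the characteristic polynomial is λ² − (−2)λ + (−3) with roots 1 and −3.
Eigenvectors give P = [[−5, 3], [−2, 1]] with P⁻¹ = [[1, −3], [2, −5]], and Q = P·diag(1, −3)·P⁻¹.
Then Q⁸ = P·diag(1, 6561)·P⁻¹ = [[−5, 19683], [−2, 6561]] · [[1, −3], [2, −5]] = [[39361, −98400], [13120, −32799]].

[[39361, −98400], [13120, −32799]]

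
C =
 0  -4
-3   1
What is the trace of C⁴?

C² = [[12, -4], [-3, 13]]
C³ = [[12, -52], [-39, 25]]
C⁴ = [[156, -100], [-75, 181]]

337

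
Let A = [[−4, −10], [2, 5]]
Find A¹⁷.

A² = A (a projection; rank 1, trace 1), so A¹⁷ = A.

[[−4, −10], [2, 5]]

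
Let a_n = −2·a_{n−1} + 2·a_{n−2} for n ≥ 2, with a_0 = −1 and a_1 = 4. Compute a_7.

With companion matrix T = [[−2, 2], [1, 0]], [a_n, a_{n−1}]ᵀ = T·[a_{n−1}, a_{n−2}]ᵀ, so [a_7, a_6]ᵀ = T⁶·[a_1, a_0]ᵀ.
T⁶ = [[328, −240], [−120, 88]], giving [a_7, a_6]ᵀ = [[1552], [−568]].

1552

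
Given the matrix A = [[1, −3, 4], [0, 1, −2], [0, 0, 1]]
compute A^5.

A = I + N where N = [[0, −3, 4], [0, 0, −2], [0, 0, 0]] is strictly upper-triangular, so N^3 = 0.
(I + N)^5 = I + 5·N + 10·N^2 = [[1, −15, 80], [0, 1, −10], [0, 0, 1]].

[[1, −15, 80], [0, 1, −10], [0, 0, 1]]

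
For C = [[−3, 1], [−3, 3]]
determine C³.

[[−18, 6], [−18, 18]]

C² = [[6, 0], [0, 6]]
C³ = [[−18, 6], [−18, 18]]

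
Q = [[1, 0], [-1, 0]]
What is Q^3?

[[1, 0], [-1, 0]]

Q² = Q (a projection; rank 1, trace 1), so Q^3 = Q.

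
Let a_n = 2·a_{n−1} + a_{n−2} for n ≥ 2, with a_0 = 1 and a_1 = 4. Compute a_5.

128

With companion matrix C = [[2, 1], [1, 0]], [a_n, a_{n−1}]ᵀ = C·[a_{n−1}, a_{n−2}]ᵀ, so [a_5, a_4]ᵀ = C⁴·[a_1, a_0]ᵀ.
C⁴ = [[29, 12], [12, 5]], giving [a_5, a_4]ᵀ = [[128], [53]].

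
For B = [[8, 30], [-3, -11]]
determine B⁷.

tr B = -3 and det B = 2, so the characteristic polynomial is λ² − (-3)λ + (2) with roots -1 and -2.
Eigenvectors give P = [[10, 3], [-3, -1]] with P⁻¹ = [[1, 3], [-3, -10]], and B = P·diag(-1, -2)·P⁻¹.
Then B⁷ = P·diag(-1, -128)·P⁻¹ = [[-10, -384], [3, 128]] · [[1, 3], [-3, -10]] = [[1142, 3810], [-381, -1271]].

[[1142, 3810], [-381, -1271]]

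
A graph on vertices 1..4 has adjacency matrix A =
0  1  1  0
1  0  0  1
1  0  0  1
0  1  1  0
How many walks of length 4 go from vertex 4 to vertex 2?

0

The number of length-4 walks from vertex 4 to vertex 2 is entry (4,2) of A⁴, where A is the adjacency matrix.
A² = [[2, 0, 0, 2], [0, 2, 2, 0], [0, 2, 2, 0], [2, 0, 0, 2]]
A³ = [[0, 4, 4, 0], [4, 0, 0, 4], [4, 0, 0, 4], [0, 4, 4, 0]]
A⁴ = [[8, 0, 0, 8], [0, 8, 8, 0], [0, 8, 8, 0], [8, 0, 0, 8]]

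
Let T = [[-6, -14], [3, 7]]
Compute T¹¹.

T² = T (a projection; rank 1, trace 1), so T¹¹ = T.

[[-6, -14], [3, 7]]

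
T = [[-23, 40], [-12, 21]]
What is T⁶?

tr T = -2 and det T = -3, so the characteristic polynomial is λ² − (-2)λ + (-3) with roots 1 and -3.
Eigenvectors give P = [[-5, 2], [-3, 1]] with P⁻¹ = [[1, -2], [3, -5]], and T = P·diag(1, -3)·P⁻¹.
Then T⁶ = P·diag(1, 729)·P⁻¹ = [[-5, 1458], [-3, 729]] · [[1, -2], [3, -5]] = [[4369, -7280], [2184, -3639]].

[[4369, -7280], [2184, -3639]]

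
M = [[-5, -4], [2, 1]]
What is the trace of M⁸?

6562

tr M = -4 and det M = 3, so the characteristic polynomial is λ² − (-4)λ + (3) with roots -1 and -3.
Eigenvectors give P = [[1, 2], [-1, -1]] with P⁻¹ = [[-1, -2], [1, 1]], and M = P·diag(-1, -3)·P⁻¹.
Then M⁸ = P·diag(1, 6561)·P⁻¹ = [[1, 13122], [-1, -6561]] · [[-1, -2], [1, 1]] = [[13121, 13120], [-6560, -6559]].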